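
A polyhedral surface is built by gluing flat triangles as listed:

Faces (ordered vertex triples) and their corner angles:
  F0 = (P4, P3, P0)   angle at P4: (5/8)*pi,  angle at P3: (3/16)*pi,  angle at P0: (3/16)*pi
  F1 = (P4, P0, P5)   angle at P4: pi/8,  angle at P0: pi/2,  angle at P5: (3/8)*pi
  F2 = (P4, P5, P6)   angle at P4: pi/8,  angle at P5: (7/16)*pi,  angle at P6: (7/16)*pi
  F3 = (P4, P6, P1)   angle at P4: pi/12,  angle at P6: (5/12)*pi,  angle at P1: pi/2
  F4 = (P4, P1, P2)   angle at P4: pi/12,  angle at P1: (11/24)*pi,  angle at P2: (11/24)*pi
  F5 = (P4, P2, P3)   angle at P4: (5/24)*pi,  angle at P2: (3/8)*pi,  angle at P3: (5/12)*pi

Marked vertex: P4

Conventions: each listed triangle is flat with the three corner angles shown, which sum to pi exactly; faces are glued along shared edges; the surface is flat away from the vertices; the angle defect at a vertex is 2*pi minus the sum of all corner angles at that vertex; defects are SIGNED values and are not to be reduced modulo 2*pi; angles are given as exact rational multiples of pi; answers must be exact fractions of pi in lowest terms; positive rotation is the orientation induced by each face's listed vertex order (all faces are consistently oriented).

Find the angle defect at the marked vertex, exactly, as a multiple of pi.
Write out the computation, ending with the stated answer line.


Sum of corner angles at P4: (5/4)*pi
defect = 2*pi - (5/4)*pi

Answer: defect(P4) = (3/4)*pi


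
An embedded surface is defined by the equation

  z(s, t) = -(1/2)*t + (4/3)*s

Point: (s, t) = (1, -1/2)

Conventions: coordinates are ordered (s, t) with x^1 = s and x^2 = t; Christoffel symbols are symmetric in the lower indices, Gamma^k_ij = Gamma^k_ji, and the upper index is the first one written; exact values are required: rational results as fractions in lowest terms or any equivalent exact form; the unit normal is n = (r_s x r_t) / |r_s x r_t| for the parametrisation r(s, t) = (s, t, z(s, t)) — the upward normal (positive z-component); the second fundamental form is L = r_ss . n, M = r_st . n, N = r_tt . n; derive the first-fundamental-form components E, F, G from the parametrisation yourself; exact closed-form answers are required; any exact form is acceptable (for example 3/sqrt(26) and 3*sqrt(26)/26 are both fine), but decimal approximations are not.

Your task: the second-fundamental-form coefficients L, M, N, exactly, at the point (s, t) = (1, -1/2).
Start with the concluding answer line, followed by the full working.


Answer: L = 0, M = 0, N = 0

z_s = 4/3, z_t = -1/2, z_ss = 0, z_st = 0, z_tt = 0
E = 25/9, F = -2/3, G = 5/4; answer radicand W^2 = 109/36
unnormalised second-form numerators: l = 0, m = 0, n = 0; L = l/sqrt(109/36), and similarly M = m/sqrt(W^2), N = n/sqrt(W^2)


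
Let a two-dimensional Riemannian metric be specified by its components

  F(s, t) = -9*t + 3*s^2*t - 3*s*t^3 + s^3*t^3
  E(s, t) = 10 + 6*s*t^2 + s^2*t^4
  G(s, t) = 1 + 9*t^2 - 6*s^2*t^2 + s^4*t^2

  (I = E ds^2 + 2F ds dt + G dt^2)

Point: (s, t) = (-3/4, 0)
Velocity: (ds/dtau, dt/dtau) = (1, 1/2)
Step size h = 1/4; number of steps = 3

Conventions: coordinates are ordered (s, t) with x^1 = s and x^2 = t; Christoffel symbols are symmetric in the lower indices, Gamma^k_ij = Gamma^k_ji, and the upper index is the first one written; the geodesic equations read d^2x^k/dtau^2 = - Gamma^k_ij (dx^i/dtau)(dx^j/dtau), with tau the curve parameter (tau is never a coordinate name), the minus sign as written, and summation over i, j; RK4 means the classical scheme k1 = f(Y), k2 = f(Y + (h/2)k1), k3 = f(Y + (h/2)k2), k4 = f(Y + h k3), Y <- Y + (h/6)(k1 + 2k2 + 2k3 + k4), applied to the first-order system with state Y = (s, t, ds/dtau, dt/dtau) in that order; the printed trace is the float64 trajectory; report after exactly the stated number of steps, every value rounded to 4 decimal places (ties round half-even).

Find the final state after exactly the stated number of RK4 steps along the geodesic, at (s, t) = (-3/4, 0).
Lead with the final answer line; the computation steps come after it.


Answer: s = 0.0608, t = 0.3678, ds/dtau = 1.1538, dt/dtau = 0.4738

f(Y) = (ds/dtau, dt/dtau, -Gamma^s_ij Y'^i Y'^j, -Gamma^t_ij Y'^i Y'^j) with the Gammas evaluated at the stage position; h = 0.250000; intermediate values shown to 6 dp
step 0: s = -0.7500, t = 0.0000, ds/dtau = 1.0000, dt/dtau = 0.5000
step 1:
  k1: at (s, t) = (-0.750000, 0.000000), (ds/dtau, dt/dtau) = (1.000000, 0.500000); Gamma_sss = 0.000000, Gamma_sst = 0.000000, Gamma_stt = -0.731250, Gamma_tss = 0.000000, Gamma_tst = 0.000000, Gamma_ttt = 0.000000; k1 = (1.000000, 0.500000, 0.182813, 0.000000)
  k2: at (s, t) = (-0.625000, 0.062500), (ds/dtau, dt/dtau) = (1.022852, 0.500000); Gamma_sss = 0.001170, Gamma_sst = -0.023390, Gamma_stt = -0.781242, Gamma_tss = -0.000064, Gamma_tst = 0.001273, Gamma_ttt = 0.042504; k2 = (1.022852, 0.500000, 0.218012, -0.011861)
  k3: at (s, t) = (-0.622144, 0.062500), (ds/dtau, dt/dtau) = (1.027251, 0.498517); Gamma_sss = 0.001170, Gamma_sst = -0.023283, Gamma_stt = -0.782300, Gamma_tss = -0.000064, Gamma_tst = 0.001268, Gamma_ttt = 0.042620; k3 = (1.027251, 0.498517, 0.217030, -0.011824)
  k4: at (s, t) = (-0.493187, 0.124629), (ds/dtau, dt/dtau) = (1.054257, 0.497044); Gamma_sss = 0.004615, Gamma_sst = -0.036522, Gamma_stt = -0.819010, Gamma_tss = -0.000530, Gamma_tst = 0.004193, Gamma_ttt = 0.094037; k4 = (1.054257, 0.497044, 0.235485, -0.027038)
  Y <- Y + (h/6)(k1 + 2k2 + 2k3 + k4): s = -0.4936, t = 0.1248, ds/dtau = 1.0537, dt/dtau = 0.4969
step 2:
  k1: at (s, t) = (-0.493564, 0.124753), (ds/dtau, dt/dtau) = (1.053683, 0.496900); Gamma_sss = 0.004624, Gamma_sst = -0.036585, Gamma_stt = -0.818887, Gamma_tss = -0.000531, Gamma_tst = 0.004204, Gamma_ttt = 0.094104; k1 = (1.053683, 0.496900, 0.235368, -0.027048)
  k2: at (s, t) = (-0.361854, 0.186866), (ds/dtau, dt/dtau) = (1.083104, 0.493519); Gamma_sss = 0.010215, Gamma_sst = -0.039562, Gamma_stt = -0.839318, Gamma_tss = -0.001833, Gamma_tst = 0.007100, Gamma_ttt = 0.150629; k2 = (1.083104, 0.493519, 0.234736, -0.042127)
  k3: at (s, t) = (-0.358176, 0.186443), (ds/dtau, dt/dtau) = (1.083025, 0.491634); Gamma_sss = 0.010169, Gamma_sst = -0.039073, Gamma_stt = -0.840117, Gamma_tss = -0.001822, Gamma_tst = 0.007002, Gamma_ttt = 0.150561; k3 = (1.083025, 0.491634, 0.232740, -0.041710)
  k4: at (s, t) = (-0.222808, 0.247662), (ds/dtau, dt/dtau) = (1.111868, 0.486472); Gamma_sss = 0.017525, Gamma_sst = -0.031532, Gamma_stt = -0.842965, Gamma_tss = -0.004288, Gamma_tst = 0.007715, Gamma_ttt = 0.206255; k4 = (1.111868, 0.486472, 0.211938, -0.051857)
  Y <- Y + (h/6)(k1 + 2k2 + 2k3 + k4): s = -0.2228, t = 0.2478, ds/dtau = 1.1113, dt/dtau = 0.4866
step 3:
  k1: at (s, t) = (-0.222822, 0.247823), (ds/dtau, dt/dtau) = (1.111277, 0.486626); Gamma_sss = 0.017547, Gamma_sst = -0.031553, Gamma_stt = -0.842911, Gamma_tss = -0.004296, Gamma_tst = 0.007725, Gamma_ttt = 0.206377; k1 = (1.111277, 0.486626, 0.212062, -0.051921)
  k2: at (s, t) = (-0.083913, 0.308651), (ds/dtau, dt/dtau) = (1.137784, 0.480135); Gamma_sss = 0.026379, Gamma_sst = -0.014343, Gamma_stt = -0.828742, Gamma_tss = -0.008144, Gamma_tst = 0.004428, Gamma_ttt = 0.255874; k2 = (1.137784, 0.480135, 0.172572, -0.053282)
  k3: at (s, t) = (-0.080599, 0.307840), (ds/dtau, dt/dtau) = (1.132848, 0.479965); Gamma_sss = 0.026248, Gamma_sst = -0.013745, Gamma_stt = -0.829148, Gamma_tss = -0.008083, Gamma_tst = 0.004233, Gamma_ttt = 0.255343; k3 = (1.132848, 0.479965, 0.172269, -0.053052)
  k4: at (s, t) = (0.060390, 0.367814), (ds/dtau, dt/dtau) = (1.154344, 0.473363); Gamma_sss = 0.036131, Gamma_sst = 0.011864, Gamma_stt = -0.800228, Gamma_tss = -0.013237, Gamma_tst = -0.004347, Gamma_ttt = 0.293179; k4 = (1.154344, 0.473363, 0.118198, -0.043304)
  Y <- Y + (h/6)(k1 + 2k2 + 2k3 + k4): s = 0.0608, t = 0.3678, ds/dtau = 1.1538, dt/dtau = 0.4738


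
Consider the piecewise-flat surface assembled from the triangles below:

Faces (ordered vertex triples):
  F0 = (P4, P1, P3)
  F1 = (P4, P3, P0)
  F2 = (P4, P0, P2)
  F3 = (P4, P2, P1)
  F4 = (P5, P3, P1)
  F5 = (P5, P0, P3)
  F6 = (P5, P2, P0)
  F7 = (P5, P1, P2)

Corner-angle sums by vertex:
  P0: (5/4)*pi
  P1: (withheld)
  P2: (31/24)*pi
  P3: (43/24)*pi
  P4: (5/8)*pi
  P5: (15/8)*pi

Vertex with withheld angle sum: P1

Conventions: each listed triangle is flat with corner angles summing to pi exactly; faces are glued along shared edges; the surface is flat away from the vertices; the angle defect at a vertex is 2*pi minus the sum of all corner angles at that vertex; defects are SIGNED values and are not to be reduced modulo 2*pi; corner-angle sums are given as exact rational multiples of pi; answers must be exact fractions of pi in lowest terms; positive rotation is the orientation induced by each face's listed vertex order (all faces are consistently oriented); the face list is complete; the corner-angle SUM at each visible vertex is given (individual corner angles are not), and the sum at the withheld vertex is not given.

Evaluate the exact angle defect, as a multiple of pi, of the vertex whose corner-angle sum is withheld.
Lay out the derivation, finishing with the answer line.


V = 6, E = 12, F = 8; chi = V - E + F = 2
Gauss-Bonnet: total defect = 2*pi*chi = 4*pi; visible defects sum to (19/6)*pi

Answer: defect(P1) = (5/6)*pi


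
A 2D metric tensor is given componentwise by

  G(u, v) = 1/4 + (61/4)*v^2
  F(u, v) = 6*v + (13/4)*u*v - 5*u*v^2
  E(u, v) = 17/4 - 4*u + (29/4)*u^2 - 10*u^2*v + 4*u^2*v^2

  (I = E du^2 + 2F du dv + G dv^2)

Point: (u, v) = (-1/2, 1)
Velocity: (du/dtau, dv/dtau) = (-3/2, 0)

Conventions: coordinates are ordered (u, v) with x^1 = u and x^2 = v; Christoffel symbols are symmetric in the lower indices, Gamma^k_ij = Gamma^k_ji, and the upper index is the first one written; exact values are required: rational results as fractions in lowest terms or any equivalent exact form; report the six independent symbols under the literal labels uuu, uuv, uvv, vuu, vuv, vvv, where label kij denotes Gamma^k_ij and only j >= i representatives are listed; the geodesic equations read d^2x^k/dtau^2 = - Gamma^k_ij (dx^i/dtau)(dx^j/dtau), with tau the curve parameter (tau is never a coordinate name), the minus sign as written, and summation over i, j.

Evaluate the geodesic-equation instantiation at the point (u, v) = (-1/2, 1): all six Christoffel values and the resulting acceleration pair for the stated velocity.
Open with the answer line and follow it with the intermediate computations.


Answer: Gamma_uuu = -1944/3485, Gamma_uuv = -248/3485, Gamma_uvv = 518/697, Gamma_vuu = 105/697, Gamma_vuv = 22/697, Gamma_vvv = 456/697; accelerations (d^2u/dtau^2, d^2v/dtau^2) = (4374/3485, -945/2788)

E = 105/16, F = 55/8, G = 31/2 at the point
E_u = -21/4, E_v = -1/2, F_u = -7/4, F_v = 75/8, G_u = 0, G_v = 61/2
EG - F^2 = 3485/64;  g^inv = (64/3485) * [[31/2, -55/8], [-55/8, 105/16]]
first-kind symbols [ij,l] = (1/2)(d_i g_jl + d_j g_il - d_l g_ij): [uu,u] = E_u/2 = -21/8, [uu,v] = F_u - E_v/2 = -3/2, [uv,u] = E_v/2 = -1/4, [uv,v] = G_u/2 = 0, [vv,u] = F_v - G_u/2 = 75/8, [vv,v] = G_v/2 = 61/4
Gamma^u_ij = (G*[ij,u] - F*[ij,v])/(EG - F^2), Gamma^v_ij = (E*[ij,v] - F*[ij,u])/(EG - F^2)
Gamma_uuu = -1944/3485, Gamma_uuv = -248/3485, Gamma_uvv = 518/697, Gamma_vuu = 105/697, Gamma_vuv = 22/697, Gamma_vvv = 456/697
d^2u/dtau^2 = -(Gamma_uuu*(-3/2)^2 + 2*Gamma_uuv*(-3/2)*(0) + Gamma_uvv*(0)^2) = 4374/3485
d^2v/dtau^2 = -(Gamma_vuu*(-3/2)^2 + 2*Gamma_vuv*(-3/2)*(0) + Gamma_vvv*(0)^2) = -945/2788


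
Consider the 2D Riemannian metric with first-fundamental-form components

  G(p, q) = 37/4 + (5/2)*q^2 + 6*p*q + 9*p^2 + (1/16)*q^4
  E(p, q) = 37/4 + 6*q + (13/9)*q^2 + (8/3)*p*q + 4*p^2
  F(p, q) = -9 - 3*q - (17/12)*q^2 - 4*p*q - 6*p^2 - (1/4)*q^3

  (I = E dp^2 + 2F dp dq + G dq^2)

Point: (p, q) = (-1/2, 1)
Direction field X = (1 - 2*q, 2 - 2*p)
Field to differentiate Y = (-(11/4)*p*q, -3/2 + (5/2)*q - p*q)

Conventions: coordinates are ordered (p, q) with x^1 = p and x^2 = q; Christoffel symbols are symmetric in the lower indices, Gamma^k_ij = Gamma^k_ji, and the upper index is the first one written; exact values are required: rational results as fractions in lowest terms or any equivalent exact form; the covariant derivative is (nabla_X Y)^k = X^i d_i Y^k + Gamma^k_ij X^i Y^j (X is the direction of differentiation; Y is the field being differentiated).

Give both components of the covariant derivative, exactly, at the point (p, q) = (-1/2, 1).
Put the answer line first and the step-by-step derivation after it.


Answer: (nabla_X Y)^p = 910045/105528, (nabla_X Y)^q = 490864/39573

E = 589/36, F = -79/6, G = 177/16 at the point
E_p = -4/3, E_q = 68/9, F_p = 2, F_q = -55/12, G_p = -3, G_q = 9/4
EG - F^2 = 4397/576;  g^inv = (576/4397) * [[177/16, 79/6], [79/6, 589/36]]
first-kind symbols [ij,l] = (1/2)(d_i g_jl + d_j g_il - d_l g_ij): [pp,p] = E_p/2 = -2/3, [pp,q] = F_p - E_q/2 = -16/9, [pq,p] = E_q/2 = 34/9, [pq,q] = G_p/2 = -3/2, [qq,p] = F_q - G_p/2 = -37/12, [qq,q] = G_q/2 = 9/8
Gamma^p_ij = (G*[ij,p] - F*[ij,q])/(EG - F^2), Gamma^q_ij = (E*[ij,q] - F*[ij,p])/(EG - F^2)
Gamma_ppp = -53192/13191, Gamma_ppq = 12696/4397, Gamma_pqq = -11115/4397, Gamma_qpp = -196288/39573, Gamma_qpq = 43544/13191, Gamma_qqq = -12782/4397
X = (-1, 3), Y = (11/8, 3/2) at the point


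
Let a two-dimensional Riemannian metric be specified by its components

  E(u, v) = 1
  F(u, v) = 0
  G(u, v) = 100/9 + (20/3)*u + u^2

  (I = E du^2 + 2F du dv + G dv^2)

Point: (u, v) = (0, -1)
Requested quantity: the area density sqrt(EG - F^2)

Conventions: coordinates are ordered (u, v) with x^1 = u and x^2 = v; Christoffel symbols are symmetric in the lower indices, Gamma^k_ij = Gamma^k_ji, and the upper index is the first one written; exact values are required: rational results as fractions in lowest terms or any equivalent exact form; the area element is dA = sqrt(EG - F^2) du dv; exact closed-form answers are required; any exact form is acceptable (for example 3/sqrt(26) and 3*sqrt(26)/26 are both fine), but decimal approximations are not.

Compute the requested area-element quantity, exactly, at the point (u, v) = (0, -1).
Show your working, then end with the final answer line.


E = 1, F = 0, G = 100/9; EG - F^2 = 100/9

Answer: sqrt(EG - F^2) = 10/3


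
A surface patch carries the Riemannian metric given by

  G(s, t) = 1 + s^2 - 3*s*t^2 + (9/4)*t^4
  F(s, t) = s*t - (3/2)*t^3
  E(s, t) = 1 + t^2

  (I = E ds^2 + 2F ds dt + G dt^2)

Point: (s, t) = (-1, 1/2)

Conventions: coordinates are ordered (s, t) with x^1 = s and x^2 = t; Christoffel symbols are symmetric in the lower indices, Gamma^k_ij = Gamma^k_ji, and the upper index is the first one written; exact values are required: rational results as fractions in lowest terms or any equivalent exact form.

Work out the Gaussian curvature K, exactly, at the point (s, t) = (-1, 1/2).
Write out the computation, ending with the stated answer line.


E = 5/4, F = -11/16, G = 185/64, EG - F^2 = 201/64 at the point
E_s = 0, E_t = 1, F_s = 1/2, F_t = -17/8, G_s = -11/4, G_t = 33/8
E_tt = 2, F_st = 1, G_ss = 2
Using the Brioschi determinant formula for K from the metric derivatives:
M1 = [[-E_tt/2 + F_st - G_ss/2, E_s/2, F_s - E_t/2], [F_t - G_s/2, E, F], [G_t/2, F, G]] = [[-1, 0, 0], [-3/4, 5/4, -11/16], [33/16, -11/16, 185/64]]; det M1 = -201/64
M2 = [[0, E_t/2, G_s/2], [E_t/2, E, F], [G_s/2, F, G]] = [[0, 1/2, -11/8], [1/2, 5/4, -11/16], [-11/8, -11/16, 185/64]]; det M2 = -137/64
det M1 - det M2 = -1; K = -1 / (201/64)^2 = -4096/40401

Answer: K = -4096/40401


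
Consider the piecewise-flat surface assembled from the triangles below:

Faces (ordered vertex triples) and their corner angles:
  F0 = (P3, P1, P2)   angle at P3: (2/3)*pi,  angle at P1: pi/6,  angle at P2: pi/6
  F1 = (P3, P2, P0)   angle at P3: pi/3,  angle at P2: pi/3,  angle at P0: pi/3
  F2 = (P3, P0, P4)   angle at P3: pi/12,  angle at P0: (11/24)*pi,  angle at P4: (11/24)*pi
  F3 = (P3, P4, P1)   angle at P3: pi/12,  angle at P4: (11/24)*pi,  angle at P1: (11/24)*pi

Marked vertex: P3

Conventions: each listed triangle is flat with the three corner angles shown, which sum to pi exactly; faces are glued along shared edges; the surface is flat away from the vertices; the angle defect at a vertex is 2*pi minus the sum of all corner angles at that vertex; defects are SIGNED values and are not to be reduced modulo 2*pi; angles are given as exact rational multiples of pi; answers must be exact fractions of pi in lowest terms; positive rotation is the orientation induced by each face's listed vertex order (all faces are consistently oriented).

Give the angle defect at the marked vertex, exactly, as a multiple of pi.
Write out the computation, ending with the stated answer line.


Sum of corner angles at P3: (7/6)*pi
defect = 2*pi - (7/6)*pi

Answer: defect(P3) = (5/6)*pi


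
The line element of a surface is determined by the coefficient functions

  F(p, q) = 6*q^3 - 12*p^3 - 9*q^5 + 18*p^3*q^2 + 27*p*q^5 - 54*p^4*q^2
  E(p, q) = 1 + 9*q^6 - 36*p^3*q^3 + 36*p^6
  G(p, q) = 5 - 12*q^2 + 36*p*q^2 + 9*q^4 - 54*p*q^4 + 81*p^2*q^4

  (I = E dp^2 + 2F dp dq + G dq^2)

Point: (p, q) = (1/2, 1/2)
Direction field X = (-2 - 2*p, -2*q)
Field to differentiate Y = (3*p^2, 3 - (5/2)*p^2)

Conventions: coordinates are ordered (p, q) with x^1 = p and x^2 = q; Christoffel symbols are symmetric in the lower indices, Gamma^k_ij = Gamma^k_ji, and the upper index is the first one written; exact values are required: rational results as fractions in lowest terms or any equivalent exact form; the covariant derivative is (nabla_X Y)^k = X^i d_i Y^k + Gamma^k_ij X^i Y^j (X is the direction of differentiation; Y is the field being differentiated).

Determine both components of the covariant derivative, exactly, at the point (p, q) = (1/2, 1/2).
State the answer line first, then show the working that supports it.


Answer: (nabla_X Y)^p = -2079/248, (nabla_X Y)^q = 891/248

E = 73/64, F = -57/64, G = 425/64 at the point
E_p = 27/8, E_q = -27/16, F_p = -369/32, F_q = 153/32, G_p = 171/16, G_q = 57/8
EG - F^2 = 217/32;  g^inv = (32/217) * [[425/64, 57/64], [57/64, 73/64]]
first-kind symbols [ij,l] = (1/2)(d_i g_jl + d_j g_il - d_l g_ij): [pp,p] = E_p/2 = 27/16, [pp,q] = F_p - E_q/2 = -171/16, [pq,p] = E_q/2 = -27/32, [pq,q] = G_p/2 = 171/32, [qq,p] = F_q - G_p/2 = -9/16, [qq,q] = G_q/2 = 57/16
Gamma^p_ij = (G*[ij,p] - F*[ij,q])/(EG - F^2), Gamma^q_ij = (E*[ij,q] - F*[ij,p])/(EG - F^2)
Gamma_ppp = 54/217, Gamma_ppq = -27/217, Gamma_pqq = -18/217, Gamma_qpp = -342/217, Gamma_qpq = 171/217, Gamma_qqq = 114/217
X = (-3, -1), Y = (3/4, 19/8) at the point


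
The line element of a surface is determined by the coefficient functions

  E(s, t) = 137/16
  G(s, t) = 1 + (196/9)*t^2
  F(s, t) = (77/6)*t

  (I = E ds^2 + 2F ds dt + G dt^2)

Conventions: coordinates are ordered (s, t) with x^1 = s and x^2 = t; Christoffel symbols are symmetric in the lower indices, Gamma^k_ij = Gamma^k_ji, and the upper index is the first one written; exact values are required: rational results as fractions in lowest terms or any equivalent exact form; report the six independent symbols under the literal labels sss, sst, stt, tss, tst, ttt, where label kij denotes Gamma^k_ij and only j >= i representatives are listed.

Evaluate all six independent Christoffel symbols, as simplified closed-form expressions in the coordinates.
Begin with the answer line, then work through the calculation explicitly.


Answer: Gamma_sss = 0, Gamma_sst = 0, Gamma_stt = 1848/(3136*t^2 + 1233), Gamma_tss = 0, Gamma_tst = 0, Gamma_ttt = 3136*t/(3136*t^2 + 1233)

E = 137/16; F = (77/6)*t; G = 1 + (196/9)*t^2
Gamma^k_ij = (1/2) g^{kl} (d_i g_jl + d_j g_il - d_l g_ij), with g^inv = (1/(EG-F^2)) [[G, -F], [-F, E]]
first partials: E_s = 0, E_t = 0, F_s = 0, F_t = 77/6, G_s = 0, G_t = (392/9)*t
D = EG - F^2 = 137/16 + (196/9)*t^2
expanded: Gamma^s_ss = (G E_s - 2F F_s + F E_t)/(2D), Gamma^s_st = (G E_t - F G_s)/(2D), Gamma^s_tt = (2G F_t - G G_s - F G_t)/(2D), Gamma^t_ss = (2E F_s - E E_t - F E_s)/(2D), Gamma^t_st = (E G_s - F E_t)/(2D), Gamma^t_tt = (E G_t - 2F F_t + F G_s)/(2D); substitute and cancel common factors


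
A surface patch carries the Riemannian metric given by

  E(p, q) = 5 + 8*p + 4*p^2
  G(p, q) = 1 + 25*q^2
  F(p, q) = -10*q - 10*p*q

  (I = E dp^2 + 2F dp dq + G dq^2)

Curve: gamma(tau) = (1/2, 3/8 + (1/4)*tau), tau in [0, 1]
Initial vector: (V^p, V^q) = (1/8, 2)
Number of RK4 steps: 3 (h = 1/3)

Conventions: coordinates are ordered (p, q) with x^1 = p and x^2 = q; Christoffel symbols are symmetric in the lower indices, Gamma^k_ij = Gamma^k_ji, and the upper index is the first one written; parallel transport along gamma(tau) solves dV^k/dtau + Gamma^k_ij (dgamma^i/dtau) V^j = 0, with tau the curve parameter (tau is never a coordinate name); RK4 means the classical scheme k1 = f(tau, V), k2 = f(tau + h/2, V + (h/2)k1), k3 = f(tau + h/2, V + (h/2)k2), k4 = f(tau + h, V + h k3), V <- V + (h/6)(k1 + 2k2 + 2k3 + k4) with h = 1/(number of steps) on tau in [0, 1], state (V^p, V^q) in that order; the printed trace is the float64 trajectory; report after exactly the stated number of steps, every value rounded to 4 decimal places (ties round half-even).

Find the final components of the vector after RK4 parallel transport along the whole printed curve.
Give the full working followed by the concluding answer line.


gamma'(tau) = (0, 1/4); f(tau, V)^k = -Gamma^k_ij(gamma(tau)) gamma'^i(tau) V^j; h = 1/3; intermediate values shown to 6 dp
curve data and Christoffel symbols at the stage parameters:
  tau = 0.000000: gamma = (0.500000, 0.375000), gamma' = (0.000000, 0.250000); Gamma_ppp = 0.443931, Gamma_ppq = 0.000000, Gamma_pqq = -1.109827, Gamma_qpp = -0.277457, Gamma_qpq = 0.000000, Gamma_qqq = 0.693642
  tau = 0.166667: gamma = (0.500000, 0.416667), gamma' = (0.000000, 0.250000); Gamma_ppp = 0.418402, Gamma_ppq = 0.000000, Gamma_pqq = -1.046005, Gamma_qpp = -0.290557, Gamma_qpq = 0.000000, Gamma_qqq = 0.726392
  tau = 0.333333: gamma = (0.500000, 0.458333), gamma' = (0.000000, 0.250000); Gamma_ppp = 0.393398, Gamma_ppq = 0.000000, Gamma_pqq = -0.983495, Gamma_qpp = -0.300512, Gamma_qpq = 0.000000, Gamma_qqq = 0.751281
  tau = 0.500000: gamma = (0.500000, 0.500000), gamma' = (0.000000, 0.250000); Gamma_ppp = 0.369231, Gamma_ppq = 0.000000, Gamma_pqq = -0.923077, Gamma_qpp = -0.307692, Gamma_qpq = 0.000000, Gamma_qqq = 0.769231
  tau = 0.666667: gamma = (0.500000, 0.541667), gamma' = (0.000000, 0.250000); Gamma_ppp = 0.346119, Gamma_ppq = 0.000000, Gamma_pqq = -0.865298, Gamma_qpp = -0.312469, Gamma_qpq = 0.000000, Gamma_qqq = 0.781172
  tau = 0.833333: gamma = (0.500000, 0.583333), gamma' = (0.000000, 0.250000); Gamma_ppp = 0.324203, Gamma_ppq = 0.000000, Gamma_pqq = -0.810507, Gamma_qpp = -0.315197, Gamma_qpq = 0.000000, Gamma_qqq = 0.787992
  tau = 1.000000: gamma = (0.500000, 0.625000), gamma' = (0.000000, 0.250000); Gamma_ppp = 0.303557, Gamma_ppq = 0.000000, Gamma_pqq = -0.758893, Gamma_qpp = -0.316206, Gamma_qpq = 0.000000, Gamma_qqq = 0.790514
step 0: V^p = 0.1250, V^q = 2.0000
step 1: k1 = (0.554913, -0.346821), k2 = (0.507887, -0.352699), k3 = (0.507631, -0.352521), k4 = (0.462855, -0.353570); V <- V + (h/6)(k1 + 2k2 + 2k3 + k4): V^p = 0.2944, V^q = 1.8827
step 2: k1 = (0.462914, -0.353615), k2 = (0.420876, -0.350730), k3 = (0.420987, -0.350822), k4 = (0.381984, -0.344846); V <- V + (h/6)(k1 + 2k2 + 2k3 + k4): V^p = 0.4349, V^q = 1.7660
step 3: k1 = (0.382024, -0.344883), k2 = (0.346187, -0.336571), k3 = (0.346468, -0.336844), k4 = (0.313745, -0.326818); V <- V + (h/6)(k1 + 2k2 + 2k3 + k4): V^p = 0.5505, V^q = 1.6538

Answer: V^p = 0.5505, V^q = 1.6538


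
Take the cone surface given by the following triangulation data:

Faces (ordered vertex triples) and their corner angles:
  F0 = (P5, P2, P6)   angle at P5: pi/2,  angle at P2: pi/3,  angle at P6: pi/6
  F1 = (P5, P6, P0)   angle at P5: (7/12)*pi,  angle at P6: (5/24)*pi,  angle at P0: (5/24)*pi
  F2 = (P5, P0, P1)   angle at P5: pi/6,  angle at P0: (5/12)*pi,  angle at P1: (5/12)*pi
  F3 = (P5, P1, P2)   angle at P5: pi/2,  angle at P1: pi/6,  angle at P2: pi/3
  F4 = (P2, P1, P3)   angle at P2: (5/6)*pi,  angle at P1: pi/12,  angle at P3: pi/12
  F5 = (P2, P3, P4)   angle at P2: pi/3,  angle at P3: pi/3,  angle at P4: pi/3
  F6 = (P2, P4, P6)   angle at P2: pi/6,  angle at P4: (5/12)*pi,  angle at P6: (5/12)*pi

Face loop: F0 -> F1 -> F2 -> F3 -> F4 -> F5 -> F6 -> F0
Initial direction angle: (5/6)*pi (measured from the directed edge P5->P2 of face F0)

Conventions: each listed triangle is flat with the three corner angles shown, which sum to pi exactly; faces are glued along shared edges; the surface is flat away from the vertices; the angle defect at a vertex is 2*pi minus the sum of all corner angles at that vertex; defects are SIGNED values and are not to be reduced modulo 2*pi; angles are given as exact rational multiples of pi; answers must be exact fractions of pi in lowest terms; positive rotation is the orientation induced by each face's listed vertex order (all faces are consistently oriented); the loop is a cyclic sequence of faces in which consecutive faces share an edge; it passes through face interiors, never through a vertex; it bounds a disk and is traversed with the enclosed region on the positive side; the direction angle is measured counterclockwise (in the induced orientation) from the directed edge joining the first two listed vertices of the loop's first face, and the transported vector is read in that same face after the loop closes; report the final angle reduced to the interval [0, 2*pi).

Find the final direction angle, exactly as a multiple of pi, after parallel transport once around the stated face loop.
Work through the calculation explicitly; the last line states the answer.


enclosed vertex P2: corner angles sum to 2*pi, defect = 2*pi - 2*pi = 0
enclosed vertex P5: corner angles sum to (7/4)*pi, defect = 2*pi - (7/4)*pi = pi/4
by Gauss-Bonnet the loop rotates the vector by the enclosed defect sum (positive orientation, mod 2*pi)
final angle = (5/6)*pi + pi/4 = (13/12)*pi (mod 2*pi)

Answer: final direction angle = (13/12)*pi


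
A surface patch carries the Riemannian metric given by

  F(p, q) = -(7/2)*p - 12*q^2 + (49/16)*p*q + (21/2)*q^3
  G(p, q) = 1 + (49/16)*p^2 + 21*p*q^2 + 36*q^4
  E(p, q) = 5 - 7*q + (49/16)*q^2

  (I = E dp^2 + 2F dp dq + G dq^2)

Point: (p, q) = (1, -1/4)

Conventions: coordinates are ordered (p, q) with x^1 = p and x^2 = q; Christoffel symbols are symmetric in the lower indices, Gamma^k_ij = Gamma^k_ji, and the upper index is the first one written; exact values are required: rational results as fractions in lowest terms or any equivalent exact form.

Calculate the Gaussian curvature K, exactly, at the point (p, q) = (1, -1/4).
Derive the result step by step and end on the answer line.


E = 1777/256, F = -663/128, G = 353/64, EG - F^2 = 2933/256 at the point
E_p = 0, E_q = -273/32, F_p = -273/64, F_q = 353/32, G_p = 119/16, G_q = -51/4
E_qq = 49/8, F_pq = 49/16, G_pp = 49/8
Evaluate Brioschi's two determinant matrices M1, M2 and divide by (EG - F^2)^2.
M1 = [[-E_qq/2 + F_pq - G_pp/2, E_p/2, F_p - E_q/2], [F_q - G_p/2, E, F], [G_q/2, F, G]] = [[-49/16, 0, 0], [117/16, 1777/256, -663/128], [-51/8, -663/128, 353/64]]; det M1 = -143717/4096
M2 = [[0, E_q/2, G_p/2], [E_q/2, E, F], [G_p/2, F, G]] = [[0, -273/64, 119/32], [-273/64, 1777/256, -663/128], [119/32, -663/128, 353/64]]; det M2 = -131173/4096
det M1 - det M2 = -49/16; K = -49/16 / (2933/256)^2 = -4096/175561

Answer: K = -4096/175561


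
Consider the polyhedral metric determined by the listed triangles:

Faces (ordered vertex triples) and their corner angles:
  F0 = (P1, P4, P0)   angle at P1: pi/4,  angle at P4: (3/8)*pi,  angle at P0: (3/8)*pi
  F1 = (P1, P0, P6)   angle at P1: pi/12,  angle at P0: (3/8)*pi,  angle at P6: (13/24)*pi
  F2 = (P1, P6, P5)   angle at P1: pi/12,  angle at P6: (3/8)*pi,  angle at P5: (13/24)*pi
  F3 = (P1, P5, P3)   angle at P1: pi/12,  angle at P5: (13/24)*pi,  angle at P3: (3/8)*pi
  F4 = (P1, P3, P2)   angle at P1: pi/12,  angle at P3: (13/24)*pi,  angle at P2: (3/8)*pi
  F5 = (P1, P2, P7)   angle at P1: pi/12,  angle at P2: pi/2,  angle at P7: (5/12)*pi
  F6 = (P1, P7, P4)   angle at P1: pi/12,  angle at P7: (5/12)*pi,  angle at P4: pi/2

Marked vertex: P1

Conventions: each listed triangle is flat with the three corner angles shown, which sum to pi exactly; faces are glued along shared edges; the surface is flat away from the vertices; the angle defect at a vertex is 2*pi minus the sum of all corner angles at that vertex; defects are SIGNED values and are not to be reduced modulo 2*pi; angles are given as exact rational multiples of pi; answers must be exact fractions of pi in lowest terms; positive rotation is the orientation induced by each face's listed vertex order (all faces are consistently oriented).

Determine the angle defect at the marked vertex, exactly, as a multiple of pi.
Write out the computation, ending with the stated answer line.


Sum of corner angles at P1: (3/4)*pi
defect = 2*pi - (3/4)*pi

Answer: defect(P1) = (5/4)*pi


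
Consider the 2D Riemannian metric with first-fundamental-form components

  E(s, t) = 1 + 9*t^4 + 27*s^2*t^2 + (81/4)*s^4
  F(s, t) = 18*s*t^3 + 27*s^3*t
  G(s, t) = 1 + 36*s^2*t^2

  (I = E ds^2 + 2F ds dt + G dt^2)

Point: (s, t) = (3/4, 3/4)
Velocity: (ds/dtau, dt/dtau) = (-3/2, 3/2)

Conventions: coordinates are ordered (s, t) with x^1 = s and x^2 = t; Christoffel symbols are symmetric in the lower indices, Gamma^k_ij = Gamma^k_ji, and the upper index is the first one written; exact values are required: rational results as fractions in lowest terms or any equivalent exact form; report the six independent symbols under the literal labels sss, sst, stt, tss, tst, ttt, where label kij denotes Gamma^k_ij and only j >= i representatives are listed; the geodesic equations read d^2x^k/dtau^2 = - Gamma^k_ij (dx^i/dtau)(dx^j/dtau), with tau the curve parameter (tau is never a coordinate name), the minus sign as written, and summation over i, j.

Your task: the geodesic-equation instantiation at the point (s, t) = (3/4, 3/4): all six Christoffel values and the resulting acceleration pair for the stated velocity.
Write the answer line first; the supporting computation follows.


Answer: Gamma_sss = 29160/30913, Gamma_sst = 19440/30913, Gamma_stt = 19440/30913, Gamma_tss = 23328/30913, Gamma_tst = 15552/30913, Gamma_ttt = 15552/30913; accelerations (d^2s/dtau^2, d^2t/dtau^2) = (-21870/30913, -17496/30913)

E = 19249/1024, F = 3645/256, G = 793/64 at the point
E_s = 3645/64, E_t = 1215/32, F_s = 2673/64, F_t = 2187/64, G_s = 243/8, G_t = 243/8
EG - F^2 = 30913/1024;  g^inv = (1024/30913) * [[793/64, -3645/256], [-3645/256, 19249/1024]]
first-kind symbols [ij,l] = (1/2)(d_i g_jl + d_j g_il - d_l g_ij): [ss,s] = E_s/2 = 3645/128, [ss,t] = F_s - E_t/2 = 729/32, [st,s] = E_t/2 = 1215/64, [st,t] = G_s/2 = 243/16, [tt,s] = F_t - G_s/2 = 1215/64, [tt,t] = G_t/2 = 243/16
Gamma^s_ij = (G*[ij,s] - F*[ij,t])/(EG - F^2), Gamma^t_ij = (E*[ij,t] - F*[ij,s])/(EG - F^2)
Gamma_sss = 29160/30913, Gamma_sst = 19440/30913, Gamma_stt = 19440/30913, Gamma_tss = 23328/30913, Gamma_tst = 15552/30913, Gamma_ttt = 15552/30913
d^2s/dtau^2 = -(Gamma_sss*(-3/2)^2 + 2*Gamma_sst*(-3/2)*(3/2) + Gamma_stt*(3/2)^2) = -21870/30913
d^2t/dtau^2 = -(Gamma_tss*(-3/2)^2 + 2*Gamma_tst*(-3/2)*(3/2) + Gamma_ttt*(3/2)^2) = -17496/30913


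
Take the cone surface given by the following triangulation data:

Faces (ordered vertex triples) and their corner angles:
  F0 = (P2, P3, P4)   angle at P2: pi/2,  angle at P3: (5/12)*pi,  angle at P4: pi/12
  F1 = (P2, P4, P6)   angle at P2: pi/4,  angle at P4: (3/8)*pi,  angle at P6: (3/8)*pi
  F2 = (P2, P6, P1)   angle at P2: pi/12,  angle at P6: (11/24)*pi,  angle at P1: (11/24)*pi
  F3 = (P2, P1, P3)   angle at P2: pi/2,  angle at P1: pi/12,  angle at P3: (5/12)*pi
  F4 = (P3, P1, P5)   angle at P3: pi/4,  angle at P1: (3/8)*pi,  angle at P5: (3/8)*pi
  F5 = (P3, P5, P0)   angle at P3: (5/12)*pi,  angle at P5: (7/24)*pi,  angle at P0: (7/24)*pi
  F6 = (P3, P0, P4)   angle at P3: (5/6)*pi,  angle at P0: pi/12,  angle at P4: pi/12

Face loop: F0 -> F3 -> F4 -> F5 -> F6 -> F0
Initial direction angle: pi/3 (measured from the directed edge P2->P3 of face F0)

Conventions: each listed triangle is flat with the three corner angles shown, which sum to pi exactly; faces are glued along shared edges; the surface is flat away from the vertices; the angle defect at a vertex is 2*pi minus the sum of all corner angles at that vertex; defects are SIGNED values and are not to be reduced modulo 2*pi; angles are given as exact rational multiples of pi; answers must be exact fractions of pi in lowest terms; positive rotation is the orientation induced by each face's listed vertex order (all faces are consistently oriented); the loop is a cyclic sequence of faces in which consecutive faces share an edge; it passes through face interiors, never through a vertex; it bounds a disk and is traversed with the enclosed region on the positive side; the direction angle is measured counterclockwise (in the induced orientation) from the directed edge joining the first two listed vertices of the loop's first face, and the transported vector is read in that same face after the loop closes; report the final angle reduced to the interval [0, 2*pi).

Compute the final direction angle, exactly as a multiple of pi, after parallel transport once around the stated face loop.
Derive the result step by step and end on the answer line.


enclosed vertex P3: corner angles sum to (7/3)*pi, defect = 2*pi - (7/3)*pi = -pi/3
transport around the loop rotates by the sum of enclosed defects; add to the initial angle mod 2*pi
final angle = pi/3 - pi/3 = 0 (mod 2*pi)

Answer: final direction angle = 0


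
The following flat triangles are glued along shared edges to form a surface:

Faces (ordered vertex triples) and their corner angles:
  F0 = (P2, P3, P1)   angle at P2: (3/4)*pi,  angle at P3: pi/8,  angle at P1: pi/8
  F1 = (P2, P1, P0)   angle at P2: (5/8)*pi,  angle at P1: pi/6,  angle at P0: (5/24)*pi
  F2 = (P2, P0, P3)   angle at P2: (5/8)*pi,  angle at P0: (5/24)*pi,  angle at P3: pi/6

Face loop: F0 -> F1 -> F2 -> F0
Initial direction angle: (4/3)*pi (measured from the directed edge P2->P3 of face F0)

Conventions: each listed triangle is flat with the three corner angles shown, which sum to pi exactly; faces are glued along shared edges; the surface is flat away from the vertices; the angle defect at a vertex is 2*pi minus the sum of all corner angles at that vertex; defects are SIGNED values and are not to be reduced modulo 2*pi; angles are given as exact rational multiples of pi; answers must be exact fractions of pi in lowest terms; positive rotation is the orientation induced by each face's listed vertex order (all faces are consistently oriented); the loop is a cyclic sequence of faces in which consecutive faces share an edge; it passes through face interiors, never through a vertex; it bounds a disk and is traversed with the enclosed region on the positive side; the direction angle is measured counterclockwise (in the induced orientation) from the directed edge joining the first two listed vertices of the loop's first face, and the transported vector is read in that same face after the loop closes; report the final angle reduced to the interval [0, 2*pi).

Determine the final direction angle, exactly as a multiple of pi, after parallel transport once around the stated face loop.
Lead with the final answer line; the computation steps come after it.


Answer: final direction angle = (4/3)*pi

enclosed vertex P2: corner angles sum to 2*pi, defect = 2*pi - 2*pi = 0
by Gauss-Bonnet the loop rotates the vector by the enclosed defect sum (positive orientation, mod 2*pi)
final angle = (4/3)*pi + 0 = (4/3)*pi (mod 2*pi)


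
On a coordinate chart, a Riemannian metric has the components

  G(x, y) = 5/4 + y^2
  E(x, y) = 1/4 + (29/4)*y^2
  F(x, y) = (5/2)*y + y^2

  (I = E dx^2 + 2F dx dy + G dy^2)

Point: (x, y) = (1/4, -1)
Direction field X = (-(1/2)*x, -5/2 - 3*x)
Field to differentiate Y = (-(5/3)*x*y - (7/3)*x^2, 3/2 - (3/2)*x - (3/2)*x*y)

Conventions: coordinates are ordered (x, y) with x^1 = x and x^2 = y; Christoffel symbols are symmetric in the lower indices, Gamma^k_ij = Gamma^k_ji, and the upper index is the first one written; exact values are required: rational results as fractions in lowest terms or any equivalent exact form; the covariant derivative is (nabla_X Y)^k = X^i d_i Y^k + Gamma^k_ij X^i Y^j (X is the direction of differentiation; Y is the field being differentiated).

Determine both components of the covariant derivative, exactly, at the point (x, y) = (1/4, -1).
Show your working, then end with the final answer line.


E = 15/2, F = -3/2, G = 9/4 at the point
E_x = 0, E_y = -29/2, F_x = 0, F_y = 1/2, G_x = 0, G_y = -2
EG - F^2 = 117/8;  g^inv = (8/117) * [[9/4, 3/2], [3/2, 15/2]]
first-kind symbols [ij,l] = (1/2)(d_i g_jl + d_j g_il - d_l g_ij): [xx,x] = E_x/2 = 0, [xx,y] = F_x - E_y/2 = 29/4, [xy,x] = E_y/2 = -29/4, [xy,y] = G_x/2 = 0, [yy,x] = F_y - G_x/2 = 1/2, [yy,y] = G_y/2 = -1
Gamma^x_ij = (G*[ij,x] - F*[ij,y])/(EG - F^2), Gamma^y_ij = (E*[ij,y] - F*[ij,x])/(EG - F^2)
Gamma_xxx = 29/39, Gamma_xxy = -29/26, Gamma_xyy = -1/39, Gamma_yxx = 145/39, Gamma_yxy = -29/39, Gamma_yyy = -6/13
X = (-1/8, -13/4), Y = (13/48, 3/2) at the point

Answer: (nabla_X Y)^x = 19337/7488, (nabla_X Y)^y = 20651/4992


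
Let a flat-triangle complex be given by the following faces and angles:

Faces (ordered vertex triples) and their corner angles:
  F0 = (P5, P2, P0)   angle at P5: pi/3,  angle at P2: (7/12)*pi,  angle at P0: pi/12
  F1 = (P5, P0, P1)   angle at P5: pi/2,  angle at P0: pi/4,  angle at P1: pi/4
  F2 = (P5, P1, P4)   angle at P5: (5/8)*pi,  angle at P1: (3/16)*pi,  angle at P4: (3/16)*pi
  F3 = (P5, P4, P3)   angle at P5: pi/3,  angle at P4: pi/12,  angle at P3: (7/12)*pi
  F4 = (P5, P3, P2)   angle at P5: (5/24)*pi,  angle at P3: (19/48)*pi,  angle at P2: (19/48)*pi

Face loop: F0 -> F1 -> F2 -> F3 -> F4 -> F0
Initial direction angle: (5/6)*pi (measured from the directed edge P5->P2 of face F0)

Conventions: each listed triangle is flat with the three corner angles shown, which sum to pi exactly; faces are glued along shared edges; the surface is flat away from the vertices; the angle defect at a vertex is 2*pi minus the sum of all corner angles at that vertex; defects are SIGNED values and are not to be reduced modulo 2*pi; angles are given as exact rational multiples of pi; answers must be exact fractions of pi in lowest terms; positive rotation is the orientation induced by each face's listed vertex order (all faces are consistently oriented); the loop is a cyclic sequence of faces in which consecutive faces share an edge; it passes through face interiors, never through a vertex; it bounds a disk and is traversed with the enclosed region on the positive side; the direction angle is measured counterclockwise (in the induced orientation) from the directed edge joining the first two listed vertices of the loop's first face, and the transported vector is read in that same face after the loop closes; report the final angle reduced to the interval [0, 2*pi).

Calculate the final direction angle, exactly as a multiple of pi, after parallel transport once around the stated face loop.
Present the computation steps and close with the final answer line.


enclosed vertex P5: corner angles sum to 2*pi, defect = 2*pi - 2*pi = 0
transport around the loop rotates by the sum of enclosed defects; add to the initial angle mod 2*pi
final angle = (5/6)*pi + 0 = (5/6)*pi (mod 2*pi)

Answer: final direction angle = (5/6)*pi


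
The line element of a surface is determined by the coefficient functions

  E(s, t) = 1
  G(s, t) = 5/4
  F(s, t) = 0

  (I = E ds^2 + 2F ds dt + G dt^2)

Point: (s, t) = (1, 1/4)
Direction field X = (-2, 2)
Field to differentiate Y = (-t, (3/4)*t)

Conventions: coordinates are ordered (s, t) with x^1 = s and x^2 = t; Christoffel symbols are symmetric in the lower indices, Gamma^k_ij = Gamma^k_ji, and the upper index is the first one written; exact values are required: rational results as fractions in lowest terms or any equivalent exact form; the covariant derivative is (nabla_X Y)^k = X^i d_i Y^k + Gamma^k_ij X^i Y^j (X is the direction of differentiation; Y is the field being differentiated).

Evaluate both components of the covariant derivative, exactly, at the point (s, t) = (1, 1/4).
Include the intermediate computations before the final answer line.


E = 1, F = 0, G = 5/4 at the point
E_s = 0, E_t = 0, F_s = 0, F_t = 0, G_s = 0, G_t = 0
EG - F^2 = 5/4;  g^inv = (4/5) * [[5/4, 0], [0, 1]]
first-kind symbols [ij,l] = (1/2)(d_i g_jl + d_j g_il - d_l g_ij): [ss,s] = E_s/2 = 0, [ss,t] = F_s - E_t/2 = 0, [st,s] = E_t/2 = 0, [st,t] = G_s/2 = 0, [tt,s] = F_t - G_s/2 = 0, [tt,t] = G_t/2 = 0
Gamma^s_ij = (G*[ij,s] - F*[ij,t])/(EG - F^2), Gamma^t_ij = (E*[ij,t] - F*[ij,s])/(EG - F^2)
Gamma_sss = 0, Gamma_sst = 0, Gamma_stt = 0, Gamma_tss = 0, Gamma_tst = 0, Gamma_ttt = 0
X = (-2, 2), Y = (-1/4, 3/16) at the point

Answer: (nabla_X Y)^s = -2, (nabla_X Y)^t = 3/2
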